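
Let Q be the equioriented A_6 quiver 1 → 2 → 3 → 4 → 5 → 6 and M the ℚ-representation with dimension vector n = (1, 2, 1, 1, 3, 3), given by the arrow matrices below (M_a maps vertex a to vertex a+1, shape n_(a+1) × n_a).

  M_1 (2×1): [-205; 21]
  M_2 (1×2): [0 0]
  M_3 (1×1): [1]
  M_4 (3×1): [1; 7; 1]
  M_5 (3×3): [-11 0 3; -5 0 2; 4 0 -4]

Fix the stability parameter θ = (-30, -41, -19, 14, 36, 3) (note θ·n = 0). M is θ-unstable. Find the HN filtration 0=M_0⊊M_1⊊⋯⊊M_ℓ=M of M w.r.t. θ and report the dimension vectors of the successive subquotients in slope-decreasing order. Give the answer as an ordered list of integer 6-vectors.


Interval decomposition of M: I[1,2], I[2,2], I[3,6], I[5,5], I[5,6], I[6,6].
HN type (ℓ=7): μ^(1)=36; μ^(2)=39/2; μ^(3)=14; μ^(4)=3; μ^(5)=-19; μ^(6)=-71/2; μ^(7)=-41

((0, 0, 0, 0, 1, 0); (0, 0, 0, 0, 2, 2); (0, 0, 0, 1, 0, 0); (0, 0, 0, 0, 0, 1); (0, 0, 1, 0, 0, 0); (1, 1, 0, 0, 0, 0); (0, 1, 0, 0, 0, 0))


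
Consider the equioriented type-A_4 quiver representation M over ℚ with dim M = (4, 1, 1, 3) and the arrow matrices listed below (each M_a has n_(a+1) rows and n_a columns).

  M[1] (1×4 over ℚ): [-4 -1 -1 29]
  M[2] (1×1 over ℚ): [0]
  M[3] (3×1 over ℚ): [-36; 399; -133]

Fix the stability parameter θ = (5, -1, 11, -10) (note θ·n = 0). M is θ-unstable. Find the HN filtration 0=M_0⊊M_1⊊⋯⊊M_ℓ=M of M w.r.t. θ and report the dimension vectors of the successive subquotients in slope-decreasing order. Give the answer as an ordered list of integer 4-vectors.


Via rank(M_{q-1}∘⋯∘M_p): M ≅ I[1,1]^3, I[1,2], I[3,4], I[4,4]^2.
μ_θ-semistable layers: μ^(1)=5; μ^(2)=2; μ^(3)=1/2; μ^(4)=-10

((3, 0, 0, 0); (1, 1, 0, 0); (0, 0, 1, 1); (0, 0, 0, 2))


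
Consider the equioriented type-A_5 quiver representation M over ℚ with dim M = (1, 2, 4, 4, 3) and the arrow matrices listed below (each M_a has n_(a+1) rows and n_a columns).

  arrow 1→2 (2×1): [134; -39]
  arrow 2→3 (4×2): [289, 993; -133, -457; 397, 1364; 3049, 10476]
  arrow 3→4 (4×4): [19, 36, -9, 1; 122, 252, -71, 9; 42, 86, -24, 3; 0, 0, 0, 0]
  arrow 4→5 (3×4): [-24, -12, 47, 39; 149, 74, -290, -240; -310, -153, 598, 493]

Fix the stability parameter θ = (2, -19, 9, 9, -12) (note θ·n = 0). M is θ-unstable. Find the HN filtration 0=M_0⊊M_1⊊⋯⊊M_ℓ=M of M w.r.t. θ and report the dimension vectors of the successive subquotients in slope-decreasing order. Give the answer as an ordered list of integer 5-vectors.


Via rank(M_{q-1}∘⋯∘M_p): M ≅ I[1,5], I[2,5], I[3,3], I[3,5], I[4,4].
μ_θ-semistable layers: μ^(1)=9; μ^(2)=2; μ^(3)=-17/2; μ^(4)=-19

((0, 0, 1, 1, 0); (0, 0, 3, 3, 3); (1, 1, 0, 0, 0); (0, 1, 0, 0, 0))


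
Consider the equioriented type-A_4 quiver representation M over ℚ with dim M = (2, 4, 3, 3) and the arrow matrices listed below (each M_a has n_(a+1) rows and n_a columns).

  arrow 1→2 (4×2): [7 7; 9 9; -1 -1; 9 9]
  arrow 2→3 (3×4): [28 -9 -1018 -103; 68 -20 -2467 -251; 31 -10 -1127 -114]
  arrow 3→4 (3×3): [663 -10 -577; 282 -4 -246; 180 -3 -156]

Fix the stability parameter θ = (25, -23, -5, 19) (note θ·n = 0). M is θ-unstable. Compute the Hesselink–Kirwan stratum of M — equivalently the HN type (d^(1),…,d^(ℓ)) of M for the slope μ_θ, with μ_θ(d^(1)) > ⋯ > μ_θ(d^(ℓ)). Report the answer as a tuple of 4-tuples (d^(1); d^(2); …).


Interval decomposition of M: I[1,1], I[1,4], I[2,2], I[2,3], I[2,4], I[4,4].
HN type (ℓ=5): μ^(1)=25; μ^(2)=19; μ^(3)=-1; μ^(4)=-5; μ^(5)=-23

((1, 0, 0, 0); (0, 0, 0, 3); (1, 1, 1, 0); (0, 0, 2, 0); (0, 3, 0, 0))


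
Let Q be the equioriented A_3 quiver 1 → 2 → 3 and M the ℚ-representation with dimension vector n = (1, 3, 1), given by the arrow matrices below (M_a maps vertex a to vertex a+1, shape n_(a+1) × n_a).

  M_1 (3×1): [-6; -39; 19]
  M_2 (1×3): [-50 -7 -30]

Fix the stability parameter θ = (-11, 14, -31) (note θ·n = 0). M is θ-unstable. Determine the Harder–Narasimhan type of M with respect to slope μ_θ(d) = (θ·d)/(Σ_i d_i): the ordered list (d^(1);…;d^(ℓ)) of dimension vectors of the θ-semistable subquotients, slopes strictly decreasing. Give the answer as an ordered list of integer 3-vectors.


Via rank(M_{q-1}∘⋯∘M_p): M ≅ I[1,3], I[2,2]^2.
μ_θ-semistable layers: μ^(1)=14; μ^(2)=-17/2; μ^(3)=-11

((0, 2, 0); (0, 1, 1); (1, 0, 0))


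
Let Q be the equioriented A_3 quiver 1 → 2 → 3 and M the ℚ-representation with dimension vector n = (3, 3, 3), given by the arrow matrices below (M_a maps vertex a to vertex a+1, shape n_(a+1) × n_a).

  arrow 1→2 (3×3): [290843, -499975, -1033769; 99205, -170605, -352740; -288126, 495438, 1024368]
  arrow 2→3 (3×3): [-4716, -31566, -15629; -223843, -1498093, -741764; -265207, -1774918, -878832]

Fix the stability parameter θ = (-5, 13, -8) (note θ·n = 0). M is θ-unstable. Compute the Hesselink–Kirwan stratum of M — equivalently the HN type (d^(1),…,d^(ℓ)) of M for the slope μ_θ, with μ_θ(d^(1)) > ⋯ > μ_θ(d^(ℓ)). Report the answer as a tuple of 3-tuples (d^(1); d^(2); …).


Barcode: M ≅ I[1,1], I[1,3]^2, I[2,3]. HN layers by μ_θ (2 steps, strictly decreasing):
  μ^(1)=5/2; μ^(2)=-5

((0, 3, 3); (3, 0, 0))


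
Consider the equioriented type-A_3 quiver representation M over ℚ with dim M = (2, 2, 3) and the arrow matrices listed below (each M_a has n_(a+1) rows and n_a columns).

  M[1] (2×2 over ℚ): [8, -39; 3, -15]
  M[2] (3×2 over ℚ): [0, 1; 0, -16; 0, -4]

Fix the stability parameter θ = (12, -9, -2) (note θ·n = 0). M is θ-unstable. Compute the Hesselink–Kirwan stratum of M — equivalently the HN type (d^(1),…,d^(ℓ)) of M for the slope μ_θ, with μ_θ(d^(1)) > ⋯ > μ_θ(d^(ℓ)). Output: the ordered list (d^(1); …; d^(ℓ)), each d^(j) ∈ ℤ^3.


Barcode: M ≅ I[1,2], I[1,3], I[3,3]^2. HN layers by μ_θ (3 steps, strictly decreasing):
  μ^(1)=3/2; μ^(2)=1/3; μ^(3)=-2

((1, 1, 0); (1, 1, 1); (0, 0, 2))


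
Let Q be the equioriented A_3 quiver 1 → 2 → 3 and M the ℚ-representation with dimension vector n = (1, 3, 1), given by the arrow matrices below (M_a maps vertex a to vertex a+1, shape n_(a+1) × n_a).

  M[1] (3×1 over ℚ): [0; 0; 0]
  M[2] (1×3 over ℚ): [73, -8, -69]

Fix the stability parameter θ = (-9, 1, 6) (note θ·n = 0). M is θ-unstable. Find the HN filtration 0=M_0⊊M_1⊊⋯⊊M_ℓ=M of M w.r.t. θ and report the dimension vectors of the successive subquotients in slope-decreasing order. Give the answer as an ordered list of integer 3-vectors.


Barcode: M ≅ I[1,1], I[2,2]^2, I[2,3]. HN layers by μ_θ (3 steps, strictly decreasing):
  μ^(1)=6; μ^(2)=1; μ^(3)=-9

((0, 0, 1); (0, 3, 0); (1, 0, 0))


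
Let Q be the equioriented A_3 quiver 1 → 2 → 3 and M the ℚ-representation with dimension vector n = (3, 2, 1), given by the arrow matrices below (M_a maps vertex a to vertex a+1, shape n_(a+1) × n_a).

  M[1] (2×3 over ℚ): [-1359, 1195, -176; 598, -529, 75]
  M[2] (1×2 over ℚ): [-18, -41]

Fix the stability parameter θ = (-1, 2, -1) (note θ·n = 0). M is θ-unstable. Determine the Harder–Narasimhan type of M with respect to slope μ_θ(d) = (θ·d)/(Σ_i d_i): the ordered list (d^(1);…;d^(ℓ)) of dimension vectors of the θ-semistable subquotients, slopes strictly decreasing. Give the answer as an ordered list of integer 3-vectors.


Barcode: M ≅ I[1,1], I[1,2], I[1,3]. HN layers by μ_θ (3 steps, strictly decreasing):
  μ^(1)=2; μ^(2)=1/2; μ^(3)=-1

((0, 1, 0); (0, 1, 1); (3, 0, 0))


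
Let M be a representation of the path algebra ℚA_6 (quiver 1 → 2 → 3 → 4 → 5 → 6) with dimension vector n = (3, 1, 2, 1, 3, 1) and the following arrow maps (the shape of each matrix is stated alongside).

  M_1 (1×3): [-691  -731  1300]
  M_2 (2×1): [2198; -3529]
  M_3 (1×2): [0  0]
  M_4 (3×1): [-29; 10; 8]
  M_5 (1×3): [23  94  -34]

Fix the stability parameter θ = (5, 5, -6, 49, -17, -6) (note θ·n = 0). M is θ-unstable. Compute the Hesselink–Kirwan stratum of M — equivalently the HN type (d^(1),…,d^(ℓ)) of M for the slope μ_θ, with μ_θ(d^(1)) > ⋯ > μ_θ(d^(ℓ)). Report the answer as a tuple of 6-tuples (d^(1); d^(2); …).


Via rank(M_{q-1}∘⋯∘M_p): M ≅ I[1,1]^2, I[1,3], I[3,3], I[4,6], I[5,5]^2.
μ_θ-semistable layers: μ^(1)=26/3; μ^(2)=5; μ^(3)=4/3; μ^(4)=-6; μ^(5)=-17

((0, 0, 0, 1, 1, 1); (2, 0, 0, 0, 0, 0); (1, 1, 1, 0, 0, 0); (0, 0, 1, 0, 0, 0); (0, 0, 0, 0, 2, 0))


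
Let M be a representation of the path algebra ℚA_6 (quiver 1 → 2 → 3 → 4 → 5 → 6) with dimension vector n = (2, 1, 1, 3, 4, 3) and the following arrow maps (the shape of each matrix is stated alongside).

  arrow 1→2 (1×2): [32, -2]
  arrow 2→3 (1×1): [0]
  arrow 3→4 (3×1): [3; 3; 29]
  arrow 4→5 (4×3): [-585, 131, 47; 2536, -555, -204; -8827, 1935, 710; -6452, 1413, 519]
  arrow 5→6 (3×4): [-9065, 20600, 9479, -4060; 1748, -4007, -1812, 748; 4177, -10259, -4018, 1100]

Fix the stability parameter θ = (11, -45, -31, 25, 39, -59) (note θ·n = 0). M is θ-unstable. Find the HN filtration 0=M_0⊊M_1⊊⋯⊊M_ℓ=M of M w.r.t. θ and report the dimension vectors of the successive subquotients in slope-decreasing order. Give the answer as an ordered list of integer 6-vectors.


Barcode: M ≅ I[1,1], I[1,2], I[3,6], I[4,6]^2, I[5,5]. HN layers by μ_θ (5 steps, strictly decreasing):
  μ^(1)=39; μ^(2)=11; μ^(3)=5/3; μ^(4)=-17; μ^(5)=-31

((0, 0, 0, 0, 1, 0); (1, 0, 0, 0, 0, 0); (0, 0, 0, 3, 3, 3); (1, 1, 0, 0, 0, 0); (0, 0, 1, 0, 0, 0))


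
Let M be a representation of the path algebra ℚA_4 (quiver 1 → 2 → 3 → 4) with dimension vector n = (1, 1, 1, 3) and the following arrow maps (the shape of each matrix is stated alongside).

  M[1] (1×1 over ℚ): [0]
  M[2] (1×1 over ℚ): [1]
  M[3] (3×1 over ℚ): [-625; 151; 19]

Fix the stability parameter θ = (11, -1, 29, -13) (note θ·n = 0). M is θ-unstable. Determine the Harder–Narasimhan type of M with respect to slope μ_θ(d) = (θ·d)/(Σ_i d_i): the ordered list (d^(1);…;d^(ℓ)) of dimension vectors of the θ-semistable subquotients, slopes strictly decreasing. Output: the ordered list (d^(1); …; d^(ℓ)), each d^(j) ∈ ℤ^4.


Via rank(M_{q-1}∘⋯∘M_p): M ≅ I[1,1], I[2,4], I[4,4]^2.
μ_θ-semistable layers: μ^(1)=11; μ^(2)=8; μ^(3)=-1; μ^(4)=-13

((1, 0, 0, 0); (0, 0, 1, 1); (0, 1, 0, 0); (0, 0, 0, 2))


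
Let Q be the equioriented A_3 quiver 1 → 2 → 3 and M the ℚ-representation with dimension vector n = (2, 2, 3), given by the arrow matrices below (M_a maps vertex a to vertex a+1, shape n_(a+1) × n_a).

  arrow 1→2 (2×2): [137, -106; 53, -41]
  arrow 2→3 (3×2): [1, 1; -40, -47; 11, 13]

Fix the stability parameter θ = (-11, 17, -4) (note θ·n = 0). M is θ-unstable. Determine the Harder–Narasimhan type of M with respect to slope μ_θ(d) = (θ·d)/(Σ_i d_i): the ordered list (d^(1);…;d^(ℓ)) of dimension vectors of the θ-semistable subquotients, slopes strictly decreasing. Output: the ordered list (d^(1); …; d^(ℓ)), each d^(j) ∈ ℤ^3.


Via rank(M_{q-1}∘⋯∘M_p): M ≅ I[1,3]^2, I[3,3].
μ_θ-semistable layers: μ^(1)=13/2; μ^(2)=-4; μ^(3)=-11

((0, 2, 2); (0, 0, 1); (2, 0, 0))


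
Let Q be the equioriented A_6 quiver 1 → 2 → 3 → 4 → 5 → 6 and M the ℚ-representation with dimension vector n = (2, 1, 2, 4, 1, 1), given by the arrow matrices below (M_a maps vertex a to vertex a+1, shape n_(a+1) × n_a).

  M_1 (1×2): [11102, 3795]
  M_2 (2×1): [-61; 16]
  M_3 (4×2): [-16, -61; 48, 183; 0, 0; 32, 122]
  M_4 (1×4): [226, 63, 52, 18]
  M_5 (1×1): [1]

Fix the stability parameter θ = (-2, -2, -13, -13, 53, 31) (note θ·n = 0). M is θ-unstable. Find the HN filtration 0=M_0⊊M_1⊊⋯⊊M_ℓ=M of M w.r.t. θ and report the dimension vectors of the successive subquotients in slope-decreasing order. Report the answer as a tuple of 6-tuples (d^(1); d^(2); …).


Via rank(M_{q-1}∘⋯∘M_p): M ≅ I[1,1], I[1,3], I[3,6], I[4,4]^3.
μ_θ-semistable layers: μ^(1)=42; μ^(2)=-2; μ^(3)=-17/3; μ^(4)=-13

((0, 0, 0, 0, 1, 1); (1, 0, 0, 0, 0, 0); (1, 1, 1, 0, 0, 0); (0, 0, 1, 4, 0, 0))


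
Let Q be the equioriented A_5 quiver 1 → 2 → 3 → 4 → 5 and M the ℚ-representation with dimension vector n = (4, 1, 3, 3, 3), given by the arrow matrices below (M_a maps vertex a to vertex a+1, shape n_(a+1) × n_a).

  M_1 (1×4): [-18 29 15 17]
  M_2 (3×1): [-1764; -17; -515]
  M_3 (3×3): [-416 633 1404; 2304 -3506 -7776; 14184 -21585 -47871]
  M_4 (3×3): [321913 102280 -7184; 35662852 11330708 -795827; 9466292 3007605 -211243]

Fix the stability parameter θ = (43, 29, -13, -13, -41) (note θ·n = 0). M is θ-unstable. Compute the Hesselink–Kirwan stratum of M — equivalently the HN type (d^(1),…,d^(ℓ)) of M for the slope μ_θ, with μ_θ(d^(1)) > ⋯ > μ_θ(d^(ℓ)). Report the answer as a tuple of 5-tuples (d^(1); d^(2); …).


Barcode: M ≅ I[1,1]^3, I[1,5], I[3,3], I[3,5], I[4,5]. HN layers by μ_θ (5 steps, strictly decreasing):
  μ^(1)=43; μ^(2)=1; μ^(3)=-13; μ^(4)=-67/3; μ^(5)=-27

((3, 0, 0, 0, 0); (1, 1, 1, 1, 1); (0, 0, 1, 0, 0); (0, 0, 1, 1, 1); (0, 0, 0, 1, 1))


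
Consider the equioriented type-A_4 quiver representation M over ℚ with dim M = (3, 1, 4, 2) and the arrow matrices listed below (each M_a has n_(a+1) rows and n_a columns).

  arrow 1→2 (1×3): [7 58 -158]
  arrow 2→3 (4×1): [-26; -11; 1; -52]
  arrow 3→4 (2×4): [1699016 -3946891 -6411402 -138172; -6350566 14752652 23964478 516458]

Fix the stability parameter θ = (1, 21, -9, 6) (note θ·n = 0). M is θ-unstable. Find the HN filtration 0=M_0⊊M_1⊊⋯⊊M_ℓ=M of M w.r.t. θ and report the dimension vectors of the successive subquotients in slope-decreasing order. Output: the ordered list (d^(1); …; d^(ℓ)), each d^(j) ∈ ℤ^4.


Interval decomposition of M: I[1,1]^2, I[1,4], I[3,3]^2, I[3,4].
HN type (ℓ=3): μ^(1)=6; μ^(2)=1; μ^(3)=-9

((0, 1, 1, 2); (3, 0, 0, 0); (0, 0, 3, 0))


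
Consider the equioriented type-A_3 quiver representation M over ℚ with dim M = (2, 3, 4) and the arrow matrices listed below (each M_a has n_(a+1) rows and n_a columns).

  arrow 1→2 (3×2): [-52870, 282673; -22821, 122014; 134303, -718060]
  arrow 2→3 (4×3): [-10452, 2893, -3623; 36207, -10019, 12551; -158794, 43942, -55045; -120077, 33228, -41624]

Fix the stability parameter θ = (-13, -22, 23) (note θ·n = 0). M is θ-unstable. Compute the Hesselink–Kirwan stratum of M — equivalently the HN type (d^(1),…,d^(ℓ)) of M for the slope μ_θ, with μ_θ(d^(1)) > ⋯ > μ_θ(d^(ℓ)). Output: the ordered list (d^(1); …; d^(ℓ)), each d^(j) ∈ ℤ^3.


Barcode: M ≅ I[1,3]^2, I[2,3], I[3,3]. HN layers by μ_θ (3 steps, strictly decreasing):
  μ^(1)=23; μ^(2)=-35/2; μ^(3)=-22

((0, 0, 4); (2, 2, 0); (0, 1, 0))


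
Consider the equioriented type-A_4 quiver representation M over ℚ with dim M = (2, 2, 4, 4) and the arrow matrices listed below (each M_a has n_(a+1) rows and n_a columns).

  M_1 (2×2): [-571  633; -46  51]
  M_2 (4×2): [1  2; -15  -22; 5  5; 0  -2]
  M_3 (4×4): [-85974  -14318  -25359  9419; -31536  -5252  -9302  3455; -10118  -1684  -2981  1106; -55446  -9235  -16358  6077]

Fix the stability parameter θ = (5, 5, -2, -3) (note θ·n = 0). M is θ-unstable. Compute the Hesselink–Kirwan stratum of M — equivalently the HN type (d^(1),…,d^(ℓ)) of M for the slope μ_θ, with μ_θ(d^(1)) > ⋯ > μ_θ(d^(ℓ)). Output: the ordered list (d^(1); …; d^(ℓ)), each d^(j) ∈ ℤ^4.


Interval decomposition of M: I[1,4]^2, I[3,4]^2.
HN type (ℓ=2): μ^(1)=5/4; μ^(2)=-5/2

((2, 2, 2, 2); (0, 0, 2, 2))


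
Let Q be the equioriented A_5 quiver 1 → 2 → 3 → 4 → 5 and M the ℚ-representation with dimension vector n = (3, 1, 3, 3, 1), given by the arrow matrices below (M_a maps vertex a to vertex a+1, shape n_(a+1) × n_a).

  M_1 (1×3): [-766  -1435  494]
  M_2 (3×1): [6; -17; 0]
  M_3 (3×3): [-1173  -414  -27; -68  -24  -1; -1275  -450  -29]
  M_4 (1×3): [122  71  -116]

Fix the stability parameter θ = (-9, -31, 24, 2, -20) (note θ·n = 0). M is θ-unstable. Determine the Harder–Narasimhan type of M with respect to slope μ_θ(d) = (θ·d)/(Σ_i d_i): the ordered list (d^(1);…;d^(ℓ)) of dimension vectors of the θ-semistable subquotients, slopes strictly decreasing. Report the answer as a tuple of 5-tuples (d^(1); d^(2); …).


Via rank(M_{q-1}∘⋯∘M_p): M ≅ I[1,1]^2, I[1,3], I[3,4], I[3,5], I[4,4].
μ_θ-semistable layers: μ^(1)=24; μ^(2)=13; μ^(3)=2; μ^(4)=-9; μ^(5)=-20

((0, 0, 1, 0, 0); (0, 0, 1, 1, 0); (0, 0, 1, 2, 1); (2, 0, 0, 0, 0); (1, 1, 0, 0, 0))


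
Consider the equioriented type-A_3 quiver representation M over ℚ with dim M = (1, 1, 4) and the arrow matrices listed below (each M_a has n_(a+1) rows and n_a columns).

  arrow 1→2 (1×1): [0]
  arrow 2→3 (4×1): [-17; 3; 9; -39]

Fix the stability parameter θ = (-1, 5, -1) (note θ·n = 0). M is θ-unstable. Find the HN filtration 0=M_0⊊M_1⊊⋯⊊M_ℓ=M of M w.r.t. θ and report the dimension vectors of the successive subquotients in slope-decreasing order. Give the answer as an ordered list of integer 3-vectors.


Barcode: M ≅ I[1,1], I[2,3], I[3,3]^3. HN layers by μ_θ (2 steps, strictly decreasing):
  μ^(1)=2; μ^(2)=-1

((0, 1, 1); (1, 0, 3))


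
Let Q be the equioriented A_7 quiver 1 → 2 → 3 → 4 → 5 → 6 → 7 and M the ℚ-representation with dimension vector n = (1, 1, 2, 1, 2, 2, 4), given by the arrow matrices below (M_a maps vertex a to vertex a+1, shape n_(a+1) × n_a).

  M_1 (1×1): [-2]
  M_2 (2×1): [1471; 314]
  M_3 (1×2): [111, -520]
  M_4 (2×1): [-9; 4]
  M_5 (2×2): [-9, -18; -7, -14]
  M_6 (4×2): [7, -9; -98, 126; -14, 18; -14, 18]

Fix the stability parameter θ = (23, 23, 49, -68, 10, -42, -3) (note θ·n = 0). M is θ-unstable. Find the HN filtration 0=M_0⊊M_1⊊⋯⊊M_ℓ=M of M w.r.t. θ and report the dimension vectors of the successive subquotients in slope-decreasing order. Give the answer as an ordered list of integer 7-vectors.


Interval decomposition of M: I[1,6], I[3,3], I[5,5], I[6,7], I[7,7]^3.
HN type (ℓ=5): μ^(1)=49; μ^(2)=10; μ^(3)=-5/6; μ^(4)=-3; μ^(5)=-42

((0, 0, 1, 0, 0, 0, 0); (0, 0, 0, 0, 1, 0, 0); (1, 1, 1, 1, 1, 1, 0); (0, 0, 0, 0, 0, 0, 4); (0, 0, 0, 0, 0, 1, 0))


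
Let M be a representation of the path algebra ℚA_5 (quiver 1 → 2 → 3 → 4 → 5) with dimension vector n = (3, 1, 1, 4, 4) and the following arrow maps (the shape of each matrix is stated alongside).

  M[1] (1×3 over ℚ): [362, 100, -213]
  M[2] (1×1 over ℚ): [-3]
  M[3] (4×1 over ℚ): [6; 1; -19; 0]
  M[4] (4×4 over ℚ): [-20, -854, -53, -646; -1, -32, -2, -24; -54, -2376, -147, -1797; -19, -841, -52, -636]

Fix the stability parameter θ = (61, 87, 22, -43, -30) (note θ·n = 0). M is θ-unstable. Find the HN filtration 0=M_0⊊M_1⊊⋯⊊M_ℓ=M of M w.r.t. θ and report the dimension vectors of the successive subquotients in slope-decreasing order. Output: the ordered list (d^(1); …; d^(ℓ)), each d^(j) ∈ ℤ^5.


Interval decomposition of M: I[1,1]^2, I[1,5], I[4,5]^3.
HN type (ℓ=4): μ^(1)=61; μ^(2)=97/5; μ^(3)=-30; μ^(4)=-43

((2, 0, 0, 0, 0); (1, 1, 1, 1, 1); (0, 0, 0, 0, 3); (0, 0, 0, 3, 0))


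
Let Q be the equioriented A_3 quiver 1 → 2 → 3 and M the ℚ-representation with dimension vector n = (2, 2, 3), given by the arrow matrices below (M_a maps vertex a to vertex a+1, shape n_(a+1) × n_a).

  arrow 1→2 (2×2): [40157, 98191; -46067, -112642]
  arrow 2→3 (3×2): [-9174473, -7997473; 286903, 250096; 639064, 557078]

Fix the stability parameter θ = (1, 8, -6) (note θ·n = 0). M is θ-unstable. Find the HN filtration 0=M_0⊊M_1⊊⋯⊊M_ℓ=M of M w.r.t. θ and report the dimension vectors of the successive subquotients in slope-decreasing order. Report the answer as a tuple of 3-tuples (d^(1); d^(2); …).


Via rank(M_{q-1}∘⋯∘M_p): M ≅ I[1,3]^2, I[3,3].
μ_θ-semistable layers: μ^(1)=1; μ^(2)=-6

((2, 2, 2); (0, 0, 1))


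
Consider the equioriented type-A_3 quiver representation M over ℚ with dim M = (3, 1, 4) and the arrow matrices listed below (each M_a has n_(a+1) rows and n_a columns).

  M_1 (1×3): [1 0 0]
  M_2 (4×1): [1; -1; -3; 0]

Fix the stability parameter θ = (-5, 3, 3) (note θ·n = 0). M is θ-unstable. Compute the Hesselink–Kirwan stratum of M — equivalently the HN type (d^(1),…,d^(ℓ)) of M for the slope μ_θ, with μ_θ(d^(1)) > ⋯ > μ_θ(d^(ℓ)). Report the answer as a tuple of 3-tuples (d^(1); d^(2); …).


Via rank(M_{q-1}∘⋯∘M_p): M ≅ I[1,1]^2, I[1,3], I[3,3]^3.
μ_θ-semistable layers: μ^(1)=3; μ^(2)=-5

((0, 1, 4); (3, 0, 0))


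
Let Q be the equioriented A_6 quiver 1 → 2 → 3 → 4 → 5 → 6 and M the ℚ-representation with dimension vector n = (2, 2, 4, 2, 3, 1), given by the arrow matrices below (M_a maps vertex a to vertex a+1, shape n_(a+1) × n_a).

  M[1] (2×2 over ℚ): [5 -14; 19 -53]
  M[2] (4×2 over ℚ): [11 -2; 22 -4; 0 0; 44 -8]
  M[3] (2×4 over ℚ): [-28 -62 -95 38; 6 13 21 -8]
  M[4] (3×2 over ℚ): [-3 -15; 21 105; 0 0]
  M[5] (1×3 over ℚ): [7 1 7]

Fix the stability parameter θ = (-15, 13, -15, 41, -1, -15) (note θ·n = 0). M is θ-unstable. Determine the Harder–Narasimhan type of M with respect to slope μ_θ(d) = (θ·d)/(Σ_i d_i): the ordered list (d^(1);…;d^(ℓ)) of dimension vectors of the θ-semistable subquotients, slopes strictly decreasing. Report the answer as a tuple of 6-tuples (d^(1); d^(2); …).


Barcode: M ≅ I[1,2], I[1,3], I[3,3], I[3,4], I[3,5], I[5,5], I[5,6]. HN layers by μ_θ (6 steps, strictly decreasing):
  μ^(1)=41; μ^(2)=20; μ^(3)=13; μ^(4)=-1; μ^(5)=-8; μ^(6)=-15

((0, 0, 0, 1, 0, 0); (0, 0, 0, 1, 1, 0); (0, 1, 0, 0, 0, 0); (0, 1, 1, 0, 1, 0); (0, 0, 0, 0, 1, 1); (2, 0, 3, 0, 0, 0))


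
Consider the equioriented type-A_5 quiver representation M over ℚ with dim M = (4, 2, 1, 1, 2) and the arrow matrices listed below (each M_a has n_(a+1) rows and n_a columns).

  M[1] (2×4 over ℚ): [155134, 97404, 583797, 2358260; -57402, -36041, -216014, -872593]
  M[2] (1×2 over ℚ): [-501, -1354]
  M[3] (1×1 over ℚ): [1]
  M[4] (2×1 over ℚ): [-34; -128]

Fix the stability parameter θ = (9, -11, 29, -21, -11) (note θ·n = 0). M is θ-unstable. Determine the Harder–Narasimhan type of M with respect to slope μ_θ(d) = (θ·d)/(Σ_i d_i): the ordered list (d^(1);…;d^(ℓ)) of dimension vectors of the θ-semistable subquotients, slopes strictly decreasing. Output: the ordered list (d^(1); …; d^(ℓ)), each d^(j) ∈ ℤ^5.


Barcode: M ≅ I[1,1]^2, I[1,2], I[1,5], I[5,5]. HN layers by μ_θ (3 steps, strictly decreasing):
  μ^(1)=9; μ^(2)=-1; μ^(3)=-11

((2, 0, 0, 0, 0); (2, 2, 1, 1, 1); (0, 0, 0, 0, 1))


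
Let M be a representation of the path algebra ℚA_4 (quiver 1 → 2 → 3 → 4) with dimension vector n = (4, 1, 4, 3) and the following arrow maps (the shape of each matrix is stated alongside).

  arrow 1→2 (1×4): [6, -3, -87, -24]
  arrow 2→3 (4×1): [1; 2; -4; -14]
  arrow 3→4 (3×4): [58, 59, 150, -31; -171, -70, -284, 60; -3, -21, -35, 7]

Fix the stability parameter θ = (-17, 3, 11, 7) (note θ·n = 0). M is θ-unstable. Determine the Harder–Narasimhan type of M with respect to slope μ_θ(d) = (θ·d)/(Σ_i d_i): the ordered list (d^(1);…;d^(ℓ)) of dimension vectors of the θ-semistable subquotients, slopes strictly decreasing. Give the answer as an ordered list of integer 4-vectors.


Interval decomposition of M: I[1,1]^3, I[1,4], I[3,3], I[3,4]^2.
HN type (ℓ=4): μ^(1)=11; μ^(2)=9; μ^(3)=3; μ^(4)=-17

((0, 0, 1, 0); (0, 0, 3, 3); (0, 1, 0, 0); (4, 0, 0, 0))


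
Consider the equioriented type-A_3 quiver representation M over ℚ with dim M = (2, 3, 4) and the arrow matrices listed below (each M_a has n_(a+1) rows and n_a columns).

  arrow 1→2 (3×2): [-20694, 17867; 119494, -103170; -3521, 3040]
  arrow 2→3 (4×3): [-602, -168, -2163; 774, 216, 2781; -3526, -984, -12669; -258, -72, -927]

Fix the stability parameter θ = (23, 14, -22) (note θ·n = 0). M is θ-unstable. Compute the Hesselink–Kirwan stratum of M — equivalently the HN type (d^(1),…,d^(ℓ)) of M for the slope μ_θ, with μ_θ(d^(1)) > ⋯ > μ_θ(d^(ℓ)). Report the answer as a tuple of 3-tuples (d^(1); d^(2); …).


Barcode: M ≅ I[1,2], I[1,3], I[2,2], I[3,3]^3. HN layers by μ_θ (4 steps, strictly decreasing):
  μ^(1)=37/2; μ^(2)=14; μ^(3)=5; μ^(4)=-22

((1, 1, 0); (0, 1, 0); (1, 1, 1); (0, 0, 3))


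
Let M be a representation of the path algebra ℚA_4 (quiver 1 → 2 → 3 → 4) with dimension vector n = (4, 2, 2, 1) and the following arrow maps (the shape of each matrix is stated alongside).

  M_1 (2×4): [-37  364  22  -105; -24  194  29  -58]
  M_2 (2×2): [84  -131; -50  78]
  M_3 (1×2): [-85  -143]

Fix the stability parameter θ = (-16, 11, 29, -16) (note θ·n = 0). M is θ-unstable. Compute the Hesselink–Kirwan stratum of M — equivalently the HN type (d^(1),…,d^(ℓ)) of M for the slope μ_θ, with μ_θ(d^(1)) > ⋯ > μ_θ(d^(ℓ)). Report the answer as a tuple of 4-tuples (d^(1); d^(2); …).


Barcode: M ≅ I[1,1]^2, I[1,3], I[1,4]. HN layers by μ_θ (4 steps, strictly decreasing):
  μ^(1)=29; μ^(2)=11; μ^(3)=8; μ^(4)=-16

((0, 0, 1, 0); (0, 1, 0, 0); (0, 1, 1, 1); (4, 0, 0, 0))


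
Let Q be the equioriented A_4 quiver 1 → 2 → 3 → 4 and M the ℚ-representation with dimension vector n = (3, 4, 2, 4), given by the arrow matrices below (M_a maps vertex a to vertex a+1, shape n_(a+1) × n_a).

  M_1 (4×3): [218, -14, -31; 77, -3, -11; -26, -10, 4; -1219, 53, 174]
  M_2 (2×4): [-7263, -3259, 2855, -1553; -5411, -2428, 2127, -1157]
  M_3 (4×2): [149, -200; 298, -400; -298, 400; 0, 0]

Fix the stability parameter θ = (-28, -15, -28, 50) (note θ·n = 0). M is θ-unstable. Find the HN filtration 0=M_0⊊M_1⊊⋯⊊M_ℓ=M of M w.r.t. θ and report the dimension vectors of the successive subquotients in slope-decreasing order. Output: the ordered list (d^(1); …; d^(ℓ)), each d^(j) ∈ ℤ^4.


Barcode: M ≅ I[1,1], I[1,2], I[1,3], I[2,2], I[2,4], I[4,4]^3. HN layers by μ_θ (4 steps, strictly decreasing):
  μ^(1)=50; μ^(2)=-15; μ^(3)=-43/2; μ^(4)=-28

((0, 0, 0, 4); (0, 2, 0, 0); (0, 2, 2, 0); (3, 0, 0, 0))


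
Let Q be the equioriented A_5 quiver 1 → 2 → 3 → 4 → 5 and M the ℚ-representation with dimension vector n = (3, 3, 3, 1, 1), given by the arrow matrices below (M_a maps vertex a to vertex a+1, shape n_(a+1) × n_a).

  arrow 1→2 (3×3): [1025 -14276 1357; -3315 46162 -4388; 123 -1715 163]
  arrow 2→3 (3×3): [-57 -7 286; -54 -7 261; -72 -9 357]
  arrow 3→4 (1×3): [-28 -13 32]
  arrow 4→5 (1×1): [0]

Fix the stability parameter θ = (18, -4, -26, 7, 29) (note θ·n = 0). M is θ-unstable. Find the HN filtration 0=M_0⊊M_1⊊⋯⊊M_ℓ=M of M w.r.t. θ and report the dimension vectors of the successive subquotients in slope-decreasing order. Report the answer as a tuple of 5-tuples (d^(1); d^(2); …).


Barcode: M ≅ I[1,2], I[1,3], I[1,4], I[3,3], I[5,5]. HN layers by μ_θ (4 steps, strictly decreasing):
  μ^(1)=29; μ^(2)=7; μ^(3)=-4; μ^(4)=-26

((0, 0, 0, 0, 1); (1, 1, 0, 1, 0); (2, 2, 2, 0, 0); (0, 0, 1, 0, 0))


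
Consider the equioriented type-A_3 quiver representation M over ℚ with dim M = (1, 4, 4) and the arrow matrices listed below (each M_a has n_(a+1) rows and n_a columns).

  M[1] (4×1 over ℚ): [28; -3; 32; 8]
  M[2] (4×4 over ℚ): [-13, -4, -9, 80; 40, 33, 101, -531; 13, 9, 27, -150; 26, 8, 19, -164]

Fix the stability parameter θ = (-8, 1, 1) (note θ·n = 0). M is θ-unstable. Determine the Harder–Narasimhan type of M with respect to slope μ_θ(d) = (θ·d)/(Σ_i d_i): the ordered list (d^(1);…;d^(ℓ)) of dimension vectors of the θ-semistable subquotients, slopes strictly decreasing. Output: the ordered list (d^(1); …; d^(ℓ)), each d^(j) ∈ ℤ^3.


Interval decomposition of M: I[1,3], I[2,3]^3.
HN type (ℓ=2): μ^(1)=1; μ^(2)=-8

((0, 4, 4); (1, 0, 0))


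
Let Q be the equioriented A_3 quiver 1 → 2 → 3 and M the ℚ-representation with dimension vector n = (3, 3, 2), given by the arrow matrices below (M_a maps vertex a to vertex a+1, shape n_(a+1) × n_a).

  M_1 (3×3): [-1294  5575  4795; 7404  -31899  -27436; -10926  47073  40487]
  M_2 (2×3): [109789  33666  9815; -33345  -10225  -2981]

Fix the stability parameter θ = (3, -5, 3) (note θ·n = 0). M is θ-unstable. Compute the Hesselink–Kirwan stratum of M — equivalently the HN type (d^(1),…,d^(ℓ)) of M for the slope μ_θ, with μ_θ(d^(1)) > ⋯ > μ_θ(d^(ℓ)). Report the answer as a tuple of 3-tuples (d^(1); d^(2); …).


Barcode: M ≅ I[1,1], I[1,2], I[1,3], I[2,3]. HN layers by μ_θ (3 steps, strictly decreasing):
  μ^(1)=3; μ^(2)=-1; μ^(3)=-5

((1, 0, 2); (2, 2, 0); (0, 1, 0))


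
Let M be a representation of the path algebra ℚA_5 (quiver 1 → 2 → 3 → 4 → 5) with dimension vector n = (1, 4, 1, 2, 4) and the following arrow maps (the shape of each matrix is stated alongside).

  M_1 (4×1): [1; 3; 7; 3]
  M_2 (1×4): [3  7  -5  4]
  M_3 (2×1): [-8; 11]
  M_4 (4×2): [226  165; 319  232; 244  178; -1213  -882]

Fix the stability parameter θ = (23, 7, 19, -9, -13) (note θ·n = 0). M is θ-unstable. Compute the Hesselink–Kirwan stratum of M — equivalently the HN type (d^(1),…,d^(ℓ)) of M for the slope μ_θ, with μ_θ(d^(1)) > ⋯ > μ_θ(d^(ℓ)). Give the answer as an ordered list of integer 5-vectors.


Via rank(M_{q-1}∘⋯∘M_p): M ≅ I[1,5], I[2,2]^3, I[4,5], I[5,5]^2.
μ_θ-semistable layers: μ^(1)=7; μ^(2)=27/5; μ^(3)=-11; μ^(4)=-13

((0, 3, 0, 0, 0); (1, 1, 1, 1, 1); (0, 0, 0, 1, 1); (0, 0, 0, 0, 2))


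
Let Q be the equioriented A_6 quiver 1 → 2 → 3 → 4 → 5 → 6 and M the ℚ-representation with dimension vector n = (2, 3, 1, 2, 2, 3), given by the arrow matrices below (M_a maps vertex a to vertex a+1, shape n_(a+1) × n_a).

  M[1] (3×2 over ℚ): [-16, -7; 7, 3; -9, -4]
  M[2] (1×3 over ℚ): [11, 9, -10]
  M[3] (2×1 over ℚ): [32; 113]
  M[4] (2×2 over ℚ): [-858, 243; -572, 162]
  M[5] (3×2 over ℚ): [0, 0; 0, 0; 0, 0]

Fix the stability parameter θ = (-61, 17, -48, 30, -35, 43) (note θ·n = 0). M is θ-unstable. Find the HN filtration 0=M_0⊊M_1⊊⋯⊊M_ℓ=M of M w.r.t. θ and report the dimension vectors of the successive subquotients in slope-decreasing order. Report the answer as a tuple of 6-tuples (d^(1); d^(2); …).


Interval decomposition of M: I[1,2], I[1,5], I[2,2], I[4,4], I[5,5], I[6,6]^3.
HN type (ℓ=7): μ^(1)=43; μ^(2)=30; μ^(3)=17; μ^(4)=-5/2; μ^(5)=-31/2; μ^(6)=-35; μ^(7)=-61

((0, 0, 0, 0, 0, 3); (0, 0, 0, 1, 0, 0); (0, 2, 0, 0, 0, 0); (0, 0, 0, 1, 1, 0); (0, 1, 1, 0, 0, 0); (0, 0, 0, 0, 1, 0); (2, 0, 0, 0, 0, 0))


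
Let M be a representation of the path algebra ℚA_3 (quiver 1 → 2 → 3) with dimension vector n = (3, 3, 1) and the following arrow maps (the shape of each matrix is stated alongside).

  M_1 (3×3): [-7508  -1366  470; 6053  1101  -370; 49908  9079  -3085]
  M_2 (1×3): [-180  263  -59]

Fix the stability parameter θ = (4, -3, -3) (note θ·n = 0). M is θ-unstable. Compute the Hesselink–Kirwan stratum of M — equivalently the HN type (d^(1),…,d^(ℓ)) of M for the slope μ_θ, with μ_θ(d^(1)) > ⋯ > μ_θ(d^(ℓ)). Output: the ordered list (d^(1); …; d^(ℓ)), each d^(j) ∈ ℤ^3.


Via rank(M_{q-1}∘⋯∘M_p): M ≅ I[1,1], I[1,2], I[1,3], I[2,2].
μ_θ-semistable layers: μ^(1)=4; μ^(2)=1/2; μ^(3)=-2/3; μ^(4)=-3

((1, 0, 0); (1, 1, 0); (1, 1, 1); (0, 1, 0))


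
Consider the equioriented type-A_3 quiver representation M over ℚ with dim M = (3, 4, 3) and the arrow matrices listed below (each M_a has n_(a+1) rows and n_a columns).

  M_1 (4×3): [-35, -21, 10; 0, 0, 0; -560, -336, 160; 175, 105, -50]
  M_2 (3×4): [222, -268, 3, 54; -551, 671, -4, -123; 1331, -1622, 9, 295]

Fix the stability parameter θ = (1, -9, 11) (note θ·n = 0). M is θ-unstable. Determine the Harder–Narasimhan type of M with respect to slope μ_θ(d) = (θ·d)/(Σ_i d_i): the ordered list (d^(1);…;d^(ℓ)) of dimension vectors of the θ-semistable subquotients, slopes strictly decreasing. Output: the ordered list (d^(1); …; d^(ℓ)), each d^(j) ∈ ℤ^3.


Via rank(M_{q-1}∘⋯∘M_p): M ≅ I[1,1]^2, I[1,2], I[2,3]^3.
μ_θ-semistable layers: μ^(1)=11; μ^(2)=1; μ^(3)=-4; μ^(4)=-9

((0, 0, 3); (2, 0, 0); (1, 1, 0); (0, 3, 0))


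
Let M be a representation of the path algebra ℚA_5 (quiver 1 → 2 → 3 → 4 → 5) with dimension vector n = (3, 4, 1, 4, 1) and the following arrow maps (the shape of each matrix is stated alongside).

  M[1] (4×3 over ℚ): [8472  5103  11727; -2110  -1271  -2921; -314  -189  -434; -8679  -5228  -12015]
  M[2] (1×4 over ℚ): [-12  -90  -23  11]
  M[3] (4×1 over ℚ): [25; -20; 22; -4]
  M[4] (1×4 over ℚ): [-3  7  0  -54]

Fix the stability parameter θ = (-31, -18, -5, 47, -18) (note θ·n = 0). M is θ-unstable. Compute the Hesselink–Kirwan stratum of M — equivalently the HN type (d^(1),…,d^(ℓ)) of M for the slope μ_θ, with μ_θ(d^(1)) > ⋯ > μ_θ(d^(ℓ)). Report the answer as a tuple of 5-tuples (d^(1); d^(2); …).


Interval decomposition of M: I[1,2]^2, I[1,5], I[2,2], I[4,4]^3.
HN type (ℓ=5): μ^(1)=47; μ^(2)=29/2; μ^(3)=-5; μ^(4)=-18; μ^(5)=-31

((0, 0, 0, 3, 0); (0, 0, 0, 1, 1); (0, 0, 1, 0, 0); (0, 4, 0, 0, 0); (3, 0, 0, 0, 0))


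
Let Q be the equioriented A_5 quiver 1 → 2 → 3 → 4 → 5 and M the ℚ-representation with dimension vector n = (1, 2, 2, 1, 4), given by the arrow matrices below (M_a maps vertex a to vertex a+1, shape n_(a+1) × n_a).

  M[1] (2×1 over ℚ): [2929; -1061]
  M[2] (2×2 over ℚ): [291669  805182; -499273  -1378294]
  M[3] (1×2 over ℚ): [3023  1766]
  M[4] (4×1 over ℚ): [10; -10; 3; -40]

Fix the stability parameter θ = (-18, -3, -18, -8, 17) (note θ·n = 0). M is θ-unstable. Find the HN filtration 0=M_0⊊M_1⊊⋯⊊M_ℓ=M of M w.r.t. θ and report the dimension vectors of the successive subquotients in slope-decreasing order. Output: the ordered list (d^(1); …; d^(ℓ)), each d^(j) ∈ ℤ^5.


Interval decomposition of M: I[1,5], I[2,2], I[3,3], I[5,5]^3.
HN type (ℓ=5): μ^(1)=17; μ^(2)=-3; μ^(3)=-8; μ^(4)=-21/2; μ^(5)=-18

((0, 0, 0, 0, 4); (0, 1, 0, 0, 0); (0, 0, 0, 1, 0); (0, 1, 1, 0, 0); (1, 0, 1, 0, 0))


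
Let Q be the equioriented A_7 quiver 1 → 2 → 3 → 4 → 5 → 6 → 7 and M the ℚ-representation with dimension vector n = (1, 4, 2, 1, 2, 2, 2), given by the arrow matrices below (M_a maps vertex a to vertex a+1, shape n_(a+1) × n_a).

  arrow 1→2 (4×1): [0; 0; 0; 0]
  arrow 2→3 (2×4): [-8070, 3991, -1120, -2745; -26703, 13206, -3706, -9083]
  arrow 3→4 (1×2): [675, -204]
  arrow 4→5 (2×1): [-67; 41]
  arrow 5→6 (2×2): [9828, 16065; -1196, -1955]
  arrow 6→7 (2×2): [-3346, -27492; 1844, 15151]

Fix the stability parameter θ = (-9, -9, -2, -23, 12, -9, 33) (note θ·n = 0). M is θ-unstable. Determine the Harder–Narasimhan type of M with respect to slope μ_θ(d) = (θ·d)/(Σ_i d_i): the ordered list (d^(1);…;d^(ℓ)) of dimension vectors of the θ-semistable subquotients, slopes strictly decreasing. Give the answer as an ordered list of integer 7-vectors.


Interval decomposition of M: I[1,1], I[2,2]^2, I[2,3], I[2,7], I[5,5], I[6,7].
HN type (ℓ=6): μ^(1)=33; μ^(2)=12; μ^(3)=3/2; μ^(4)=-2; μ^(5)=-9; μ^(6)=-34/3

((0, 0, 0, 0, 0, 0, 2); (0, 0, 0, 0, 1, 0, 0); (0, 0, 0, 0, 1, 1, 0); (0, 0, 1, 0, 0, 0, 0); (1, 3, 0, 0, 0, 1, 0); (0, 1, 1, 1, 0, 0, 0))


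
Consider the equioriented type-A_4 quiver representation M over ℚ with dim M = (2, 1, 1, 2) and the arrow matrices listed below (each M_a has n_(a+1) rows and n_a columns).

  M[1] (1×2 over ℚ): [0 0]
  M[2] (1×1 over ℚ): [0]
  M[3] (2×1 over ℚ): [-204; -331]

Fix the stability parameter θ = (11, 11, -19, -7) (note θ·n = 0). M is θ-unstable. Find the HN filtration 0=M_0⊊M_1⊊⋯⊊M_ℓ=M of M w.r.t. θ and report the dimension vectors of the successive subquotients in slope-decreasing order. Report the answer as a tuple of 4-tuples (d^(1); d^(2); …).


Interval decomposition of M: I[1,1]^2, I[2,2], I[3,4], I[4,4].
HN type (ℓ=3): μ^(1)=11; μ^(2)=-7; μ^(3)=-19

((2, 1, 0, 0); (0, 0, 0, 2); (0, 0, 1, 0))


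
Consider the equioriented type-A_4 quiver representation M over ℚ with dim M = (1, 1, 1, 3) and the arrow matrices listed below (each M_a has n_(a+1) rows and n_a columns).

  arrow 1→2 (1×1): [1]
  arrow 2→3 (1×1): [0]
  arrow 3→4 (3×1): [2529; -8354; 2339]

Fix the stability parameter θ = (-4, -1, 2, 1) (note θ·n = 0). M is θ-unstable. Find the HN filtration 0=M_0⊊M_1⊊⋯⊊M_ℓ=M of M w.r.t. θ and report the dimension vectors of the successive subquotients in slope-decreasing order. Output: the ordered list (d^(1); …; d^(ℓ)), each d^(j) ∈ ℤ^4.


Interval decomposition of M: I[1,2], I[3,4], I[4,4]^2.
HN type (ℓ=4): μ^(1)=3/2; μ^(2)=1; μ^(3)=-1; μ^(4)=-4

((0, 0, 1, 1); (0, 0, 0, 2); (0, 1, 0, 0); (1, 0, 0, 0))


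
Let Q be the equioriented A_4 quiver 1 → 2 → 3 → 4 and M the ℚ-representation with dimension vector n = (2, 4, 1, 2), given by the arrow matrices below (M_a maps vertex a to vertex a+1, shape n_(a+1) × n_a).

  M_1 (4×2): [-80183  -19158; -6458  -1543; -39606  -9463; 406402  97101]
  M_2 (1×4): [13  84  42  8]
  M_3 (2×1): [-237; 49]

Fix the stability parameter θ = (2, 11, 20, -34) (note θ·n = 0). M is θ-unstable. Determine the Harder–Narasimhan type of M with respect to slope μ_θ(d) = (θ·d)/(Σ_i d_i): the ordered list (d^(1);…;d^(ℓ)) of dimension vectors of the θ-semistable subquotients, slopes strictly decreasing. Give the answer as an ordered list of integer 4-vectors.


Interval decomposition of M: I[1,2], I[1,4], I[2,2]^2, I[4,4].
HN type (ℓ=4): μ^(1)=11; μ^(2)=2; μ^(3)=-1/4; μ^(4)=-34

((0, 3, 0, 0); (1, 0, 0, 0); (1, 1, 1, 1); (0, 0, 0, 1))


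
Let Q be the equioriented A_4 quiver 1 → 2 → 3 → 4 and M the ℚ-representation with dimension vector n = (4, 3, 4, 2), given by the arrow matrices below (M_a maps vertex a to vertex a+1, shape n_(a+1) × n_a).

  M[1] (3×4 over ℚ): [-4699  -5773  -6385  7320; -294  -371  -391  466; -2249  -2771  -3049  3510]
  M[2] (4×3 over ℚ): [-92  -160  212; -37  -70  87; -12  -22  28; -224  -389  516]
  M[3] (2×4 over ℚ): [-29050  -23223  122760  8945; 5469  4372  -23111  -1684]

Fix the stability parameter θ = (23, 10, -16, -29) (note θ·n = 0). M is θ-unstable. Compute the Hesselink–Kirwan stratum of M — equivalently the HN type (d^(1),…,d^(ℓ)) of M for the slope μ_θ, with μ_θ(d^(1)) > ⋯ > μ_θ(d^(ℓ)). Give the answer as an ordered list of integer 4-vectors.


Barcode: M ≅ I[1,1], I[1,2], I[1,4]^2, I[3,3]^2. HN layers by μ_θ (4 steps, strictly decreasing):
  μ^(1)=23; μ^(2)=33/2; μ^(3)=-3; μ^(4)=-16

((1, 0, 0, 0); (1, 1, 0, 0); (2, 2, 2, 2); (0, 0, 2, 0))


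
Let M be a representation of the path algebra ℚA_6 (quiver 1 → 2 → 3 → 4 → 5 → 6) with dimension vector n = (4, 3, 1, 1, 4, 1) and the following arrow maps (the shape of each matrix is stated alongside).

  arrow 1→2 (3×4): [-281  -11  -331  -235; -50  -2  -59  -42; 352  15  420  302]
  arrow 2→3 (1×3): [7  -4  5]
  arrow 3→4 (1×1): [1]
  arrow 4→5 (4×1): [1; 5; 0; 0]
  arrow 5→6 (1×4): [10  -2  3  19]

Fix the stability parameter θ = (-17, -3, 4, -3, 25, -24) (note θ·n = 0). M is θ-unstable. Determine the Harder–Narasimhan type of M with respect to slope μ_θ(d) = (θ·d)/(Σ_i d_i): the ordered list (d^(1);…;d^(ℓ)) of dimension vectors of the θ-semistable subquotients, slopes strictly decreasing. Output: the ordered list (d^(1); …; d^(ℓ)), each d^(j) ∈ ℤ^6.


Interval decomposition of M: I[1,1], I[1,2]^2, I[1,5], I[5,5]^2, I[5,6].
HN type (ℓ=4): μ^(1)=25; μ^(2)=1/2; μ^(3)=-3; μ^(4)=-17

((0, 0, 0, 0, 3, 0); (0, 0, 1, 1, 1, 1); (0, 3, 0, 0, 0, 0); (4, 0, 0, 0, 0, 0))


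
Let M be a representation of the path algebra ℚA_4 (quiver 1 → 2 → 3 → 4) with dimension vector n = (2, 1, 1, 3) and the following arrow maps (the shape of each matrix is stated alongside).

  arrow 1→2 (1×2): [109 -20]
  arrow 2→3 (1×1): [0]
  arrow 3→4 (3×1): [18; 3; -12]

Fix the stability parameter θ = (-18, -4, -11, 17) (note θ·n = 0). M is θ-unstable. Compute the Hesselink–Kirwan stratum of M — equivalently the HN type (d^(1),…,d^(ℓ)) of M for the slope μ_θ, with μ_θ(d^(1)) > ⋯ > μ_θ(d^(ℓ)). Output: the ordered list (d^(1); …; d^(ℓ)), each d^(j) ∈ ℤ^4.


Via rank(M_{q-1}∘⋯∘M_p): M ≅ I[1,1], I[1,2], I[3,4], I[4,4]^2.
μ_θ-semistable layers: μ^(1)=17; μ^(2)=-4; μ^(3)=-11; μ^(4)=-18

((0, 0, 0, 3); (0, 1, 0, 0); (0, 0, 1, 0); (2, 0, 0, 0))
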